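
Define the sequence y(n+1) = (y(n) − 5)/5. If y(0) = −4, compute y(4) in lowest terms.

y(1) = ((−4) − 5)/5 = −9/5.
y(2) = ((−9/5) − 5)/5 = −34/25.
y(3) = ((−34/25) − 5)/5 = −159/125.
y(4) = ((−159/125) − 5)/5 = −784/625.

−784/625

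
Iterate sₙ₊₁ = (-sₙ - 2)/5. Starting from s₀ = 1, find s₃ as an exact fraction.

-43/125

s₁ = (-1 - 2)/5 = -3/5.
s₂ = (-(-3/5) - 2)/5 = -7/25.
s₃ = (-(-7/25) - 2)/5 = -43/125.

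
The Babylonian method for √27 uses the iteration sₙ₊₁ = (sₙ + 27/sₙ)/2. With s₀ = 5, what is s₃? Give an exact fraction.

s₁ = (5 + 27/5)/2 = 26/5.
s₂ = (26/5 + 27/(26/5))/2 = 1351/260.
s₃ = (1351/260 + 27/(1351/260))/2 = 3650401/702520.

3650401/702520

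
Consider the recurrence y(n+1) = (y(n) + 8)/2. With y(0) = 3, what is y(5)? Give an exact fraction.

y(1) = (3 + 8)/2 = 11/2.
y(2) = ((11/2) + 8)/2 = 27/4.
y(3) = ((27/4) + 8)/2 = 59/8.
y(4) = ((59/8) + 8)/2 = 123/16.
y(5) = ((123/16) + 8)/2 = 251/32.

251/32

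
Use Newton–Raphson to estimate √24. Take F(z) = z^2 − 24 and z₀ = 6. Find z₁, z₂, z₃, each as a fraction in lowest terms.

z₁ = 5, z₂ = 49/10, z₃ = 4801/980

F'(z) = 2z.
F(6) = 12, F'(6) = 12, so z₁ = 6 − 12/12 = 5.
F(5) = 1, F'(5) = 10, so z₂ = 5 − 1/10 = 49/10.
F(49/10) = 1/100, F'(49/10) = 49/5, so z₃ = (49/10) − (1/100)/(49/5) = 4801/980.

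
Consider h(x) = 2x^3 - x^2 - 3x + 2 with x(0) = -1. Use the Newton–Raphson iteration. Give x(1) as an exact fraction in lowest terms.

h'(x) = 6x^2 - 2x - 3.
h(-1) = 2, h'(-1) = 5, so x(1) = (-1) - 2/5 = -7/5.

-7/5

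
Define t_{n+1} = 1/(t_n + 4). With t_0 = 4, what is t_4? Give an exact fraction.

140/593

t_1 = 1/(4 + 4) = 1/8.
t_2 = 1/(1/8 + 4) = 8/33.
t_3 = 1/(8/33 + 4) = 33/140.
t_4 = 1/(33/140 + 4) = 140/593.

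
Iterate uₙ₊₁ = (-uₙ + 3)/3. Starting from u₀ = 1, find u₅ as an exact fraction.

182/243

u₁ = (-1 + 3)/3 = 2/3.
u₂ = (-(2/3) + 3)/3 = 7/9.
u₃ = (-(7/9) + 3)/3 = 20/27.
u₄ = (-(20/27) + 3)/3 = 61/81.
u₅ = (-(61/81) + 3)/3 = 182/243.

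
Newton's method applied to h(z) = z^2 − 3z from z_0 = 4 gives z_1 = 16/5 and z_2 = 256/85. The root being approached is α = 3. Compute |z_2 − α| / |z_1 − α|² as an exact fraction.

5/17

z_1 − α = 16/5 − 3 = 1/5, so |z_1 − α| = 1/5.
z_2 − α = 256/85 − 3 = 1/85, so |z_2 − α| = 1/85.
|z_1 − α|² = 1/25.
Ratio = (1/85) / (1/25) = 5/17.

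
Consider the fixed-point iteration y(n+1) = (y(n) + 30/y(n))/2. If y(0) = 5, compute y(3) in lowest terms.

y(1) = (5 + 30/5)/2 = 11/2.
y(2) = (11/2 + 30/(11/2))/2 = 241/44.
y(3) = (241/44 + 30/(241/44))/2 = 116161/21208.

116161/21208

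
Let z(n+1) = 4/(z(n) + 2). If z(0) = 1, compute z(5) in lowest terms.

26/21

z(1) = 4/(1 + 2) = 4/3.
z(2) = 4/(4/3 + 2) = 6/5.
z(3) = 4/(6/5 + 2) = 5/4.
z(4) = 4/(5/4 + 2) = 16/13.
z(5) = 4/(16/13 + 2) = 26/21.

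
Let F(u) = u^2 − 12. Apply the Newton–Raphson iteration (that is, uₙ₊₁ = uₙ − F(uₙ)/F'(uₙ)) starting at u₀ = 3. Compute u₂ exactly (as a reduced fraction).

F'(u) = 2u.
F(3) = −3, F'(3) = 6, so u₁ = 3 − (−3)/6 = 7/2.
F(7/2) = 1/4, F'(7/2) = 7, so u₂ = (7/2) − (1/4)/7 = 97/28.

97/28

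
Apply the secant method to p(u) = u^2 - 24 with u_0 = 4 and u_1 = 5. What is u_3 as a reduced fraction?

p(4) = -8, p(5) = 1. u_2 = 5 - 1·(5 - 4)/(1 - (-8)) = 44/9.
p(5) = 1, p(44/9) = -8/81. u_3 = (44/9) - (-8/81)·((44/9) - 5)/((-8/81) - 1) = 436/89.

436/89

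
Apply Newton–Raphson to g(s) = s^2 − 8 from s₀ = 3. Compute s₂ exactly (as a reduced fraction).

g'(s) = 2s.
g(3) = 1, g'(3) = 6, so s₁ = 3 − 1/6 = 17/6.
g(17/6) = 1/36, g'(17/6) = 17/3, so s₂ = (17/6) − (1/36)/(17/3) = 577/204.

577/204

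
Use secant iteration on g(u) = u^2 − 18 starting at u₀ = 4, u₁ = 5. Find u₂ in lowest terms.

38/9

g(4) = −2, g(5) = 7. u₂ = 5 − 7·(5 − 4)/(7 − (−2)) = 38/9.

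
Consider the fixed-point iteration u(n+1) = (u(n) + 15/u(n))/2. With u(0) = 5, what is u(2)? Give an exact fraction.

31/8

u(1) = (5 + 15/5)/2 = 4.
u(2) = (4 + 15/4)/2 = 31/8.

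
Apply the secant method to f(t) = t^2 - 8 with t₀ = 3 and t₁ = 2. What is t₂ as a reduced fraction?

f(3) = 1, f(2) = -4. t₂ = 2 - (-4)·(2 - 3)/((-4) - 1) = 14/5.

14/5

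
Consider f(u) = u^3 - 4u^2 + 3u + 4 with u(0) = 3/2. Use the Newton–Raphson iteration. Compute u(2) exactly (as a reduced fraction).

2917/1431

f'(u) = 3u^2 - 8u + 3.
f(3/2) = 23/8, f'(3/2) = -9/4, so u(1) = (3/2) - (23/8)/(-9/4) = 25/9.
f(25/9) = 2116/729, f'(25/9) = 106/27, so u(2) = (25/9) - (2116/729)/(106/27) = 2917/1431.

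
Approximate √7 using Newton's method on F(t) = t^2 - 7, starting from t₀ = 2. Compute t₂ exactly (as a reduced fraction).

F'(t) = 2t.
F(2) = -3, F'(2) = 4, so t₁ = 2 - (-3)/4 = 11/4.
F(11/4) = 9/16, F'(11/4) = 11/2, so t₂ = (11/4) - (9/16)/(11/2) = 233/88.

233/88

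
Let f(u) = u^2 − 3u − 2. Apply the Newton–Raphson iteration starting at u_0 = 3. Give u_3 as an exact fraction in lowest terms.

f'(u) = 2u − 3.
f(3) = −2, f'(3) = 3, so u_1 = 3 − (−2)/3 = 11/3.
f(11/3) = 4/9, f'(11/3) = 13/3, so u_2 = (11/3) − (4/9)/(13/3) = 139/39.
f(139/39) = 16/1521, f'(139/39) = 161/39, so u_3 = (139/39) − (16/1521)/(161/39) = 22363/6279.

22363/6279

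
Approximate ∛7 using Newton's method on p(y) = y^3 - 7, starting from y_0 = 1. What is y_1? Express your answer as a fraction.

3

p'(y) = 3y^2.
p(1) = -6, p'(1) = 3, so y_1 = 1 - (-6)/3 = 3.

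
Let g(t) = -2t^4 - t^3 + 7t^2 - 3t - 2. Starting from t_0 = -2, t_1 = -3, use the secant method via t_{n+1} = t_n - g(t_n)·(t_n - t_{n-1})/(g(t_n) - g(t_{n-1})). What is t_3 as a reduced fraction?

-66800554/30695553

g(-2) = 8, g(-3) = -65. t_2 = (-3) - (-65)·((-3) - (-2))/((-65) - 8) = -154/73.
g(-3) = -65, g(-154/73) = 149325280/28398241. t_3 = (-154/73) - (149325280/28398241)·((-154/73) - (-3))/((149325280/28398241) - (-65)) = -66800554/30695553.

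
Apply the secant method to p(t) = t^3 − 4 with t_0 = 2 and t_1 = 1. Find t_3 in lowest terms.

122/73

p(2) = 4, p(1) = −3. t_2 = 1 − (−3)·(1 − 2)/((−3) − 4) = 10/7.
p(1) = −3, p(10/7) = −372/343. t_3 = (10/7) − (−372/343)·((10/7) − 1)/((−372/343) − (−3)) = 122/73.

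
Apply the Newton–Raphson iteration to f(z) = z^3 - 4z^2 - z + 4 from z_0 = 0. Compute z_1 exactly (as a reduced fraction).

4

f'(z) = 3z^2 - 8z - 1.
f(0) = 4, f'(0) = -1, so z_1 = 0 - 4/(-1) = 4.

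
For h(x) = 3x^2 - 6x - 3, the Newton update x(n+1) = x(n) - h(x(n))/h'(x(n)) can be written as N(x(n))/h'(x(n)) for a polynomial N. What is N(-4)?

h'(x) = 6x - 6.
N(x) = x·h'(x) - h(x) = x·(6x - 6) - (3x^2 - 6x - 3) = 3x^2 + 3.
N(-4) = 51.

51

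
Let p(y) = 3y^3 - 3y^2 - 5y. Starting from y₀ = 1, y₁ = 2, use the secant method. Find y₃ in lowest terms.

1368/733

p(1) = -5, p(2) = 2. y₂ = 2 - 2·(2 - 1)/(2 - (-5)) = 12/7.
p(2) = 2, p(12/7) = -780/343. y₃ = (12/7) - (-780/343)·((12/7) - 2)/((-780/343) - 2) = 1368/733.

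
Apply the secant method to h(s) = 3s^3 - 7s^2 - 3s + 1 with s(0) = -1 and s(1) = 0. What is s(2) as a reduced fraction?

h(-1) = -6, h(0) = 1. s(2) = 0 - 1·(0 - (-1))/(1 - (-6)) = -1/7.

-1/7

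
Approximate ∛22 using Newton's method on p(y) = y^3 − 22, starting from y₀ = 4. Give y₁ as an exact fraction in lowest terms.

25/8

p'(y) = 3y^2.
p(4) = 42, p'(4) = 48, so y₁ = 4 − 42/48 = 25/8.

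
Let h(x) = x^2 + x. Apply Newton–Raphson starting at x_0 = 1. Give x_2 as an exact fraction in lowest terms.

1/15

h'(x) = 2x + 1.
h(1) = 2, h'(1) = 3, so x_1 = 1 - 2/3 = 1/3.
h(1/3) = 4/9, h'(1/3) = 5/3, so x_2 = (1/3) - (4/9)/(5/3) = 1/15.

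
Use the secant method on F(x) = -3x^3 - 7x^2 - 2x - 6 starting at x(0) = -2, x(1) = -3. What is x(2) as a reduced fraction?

-9/4

F(-2) = -6, F(-3) = 18. x(2) = (-3) - 18·((-3) - (-2))/(18 - (-6)) = -9/4.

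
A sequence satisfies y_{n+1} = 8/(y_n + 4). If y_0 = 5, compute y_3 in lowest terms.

y_1 = 8/(5 + 4) = 8/9.
y_2 = 8/(8/9 + 4) = 18/11.
y_3 = 8/(18/11 + 4) = 44/31.

44/31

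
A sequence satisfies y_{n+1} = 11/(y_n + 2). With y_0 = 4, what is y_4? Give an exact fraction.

y_1 = 11/(4 + 2) = 11/6.
y_2 = 11/(11/6 + 2) = 66/23.
y_3 = 11/(66/23 + 2) = 253/112.
y_4 = 11/(253/112 + 2) = 1232/477.

1232/477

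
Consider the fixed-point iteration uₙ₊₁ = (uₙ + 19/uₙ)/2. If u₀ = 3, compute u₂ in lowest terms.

367/84

u₁ = (3 + 19/3)/2 = 14/3.
u₂ = (14/3 + 19/(14/3))/2 = 367/84.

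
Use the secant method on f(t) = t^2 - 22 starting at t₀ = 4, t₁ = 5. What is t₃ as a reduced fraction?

136/29

f(4) = -6, f(5) = 3. t₂ = 5 - 3·(5 - 4)/(3 - (-6)) = 14/3.
f(5) = 3, f(14/3) = -2/9. t₃ = (14/3) - (-2/9)·((14/3) - 5)/((-2/9) - 3) = 136/29.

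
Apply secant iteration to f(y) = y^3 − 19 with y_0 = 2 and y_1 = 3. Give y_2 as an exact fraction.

f(2) = −11, f(3) = 8. y_2 = 3 − 8·(3 − 2)/(8 − (−11)) = 49/19.

49/19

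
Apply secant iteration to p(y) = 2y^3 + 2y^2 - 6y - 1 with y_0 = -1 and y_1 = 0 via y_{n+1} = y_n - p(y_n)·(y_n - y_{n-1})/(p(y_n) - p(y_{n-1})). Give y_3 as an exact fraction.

-18/113

p(-1) = 5, p(0) = -1. y_2 = 0 - (-1)·(0 - (-1))/((-1) - 5) = -1/6.
p(0) = -1, p(-1/6) = 5/108. y_3 = (-1/6) - (5/108)·((-1/6) - 0)/((5/108) - (-1)) = -18/113.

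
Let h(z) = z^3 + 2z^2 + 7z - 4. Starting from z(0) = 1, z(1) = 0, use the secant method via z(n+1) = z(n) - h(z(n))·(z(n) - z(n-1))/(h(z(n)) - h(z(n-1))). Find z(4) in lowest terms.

4537700/9324599

h(1) = 6, h(0) = -4. z(2) = 0 - (-4)·(0 - 1)/((-4) - 6) = 2/5.
h(0) = -4, h(2/5) = -102/125. z(3) = (2/5) - (-102/125)·((2/5) - 0)/((-102/125) - (-4)) = 100/199.
h(2/5) = -102/125, h(100/199) = 1178304/7880599. z(4) = (100/199) - (1178304/7880599)·((100/199) - (2/5))/((1178304/7880599) - (-102/125)) = 4537700/9324599.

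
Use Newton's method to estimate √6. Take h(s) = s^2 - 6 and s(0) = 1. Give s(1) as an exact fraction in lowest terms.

7/2

h'(s) = 2s.
h(1) = -5, h'(1) = 2, so s(1) = 1 - (-5)/2 = 7/2.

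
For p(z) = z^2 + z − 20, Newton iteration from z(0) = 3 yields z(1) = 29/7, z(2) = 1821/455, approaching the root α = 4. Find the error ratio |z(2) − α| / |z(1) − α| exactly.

z(1) − α = 29/7 − 4 = 1/7, so |z(1) − α| = 1/7.
z(2) − α = 1821/455 − 4 = 1/455, so |z(2) − α| = 1/455.
Ratio = (1/455) / (1/7) = 1/65.

1/65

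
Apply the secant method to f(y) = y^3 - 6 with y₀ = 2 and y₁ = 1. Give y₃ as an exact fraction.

522/277

f(2) = 2, f(1) = -5. y₂ = 1 - (-5)·(1 - 2)/((-5) - 2) = 12/7.
f(1) = -5, f(12/7) = -330/343. y₃ = (12/7) - (-330/343)·((12/7) - 1)/((-330/343) - (-5)) = 522/277.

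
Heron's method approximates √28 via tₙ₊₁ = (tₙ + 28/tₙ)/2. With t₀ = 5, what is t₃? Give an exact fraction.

62921681/11891080

t₁ = (5 + 28/5)/2 = 53/10.
t₂ = (53/10 + 28/(53/10))/2 = 5609/1060.
t₃ = (5609/1060 + 28/(5609/1060))/2 = 62921681/11891080.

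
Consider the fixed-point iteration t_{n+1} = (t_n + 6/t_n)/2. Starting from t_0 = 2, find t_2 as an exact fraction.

t_1 = (2 + 6/2)/2 = 5/2.
t_2 = (5/2 + 6/(5/2))/2 = 49/20.

49/20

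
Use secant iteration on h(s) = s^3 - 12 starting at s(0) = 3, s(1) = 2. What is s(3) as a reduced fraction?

h(3) = 15, h(2) = -4. s(2) = 2 - (-4)·(2 - 3)/((-4) - 15) = 42/19.
h(2) = -4, h(42/19) = -8220/6859. s(3) = (42/19) - (-8220/6859)·((42/19) - 2)/((-8220/6859) - (-4)) = 2763/1201.

2763/1201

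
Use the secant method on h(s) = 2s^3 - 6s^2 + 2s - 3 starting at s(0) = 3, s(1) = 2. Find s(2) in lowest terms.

27/10

h(3) = 3, h(2) = -7. s(2) = 2 - (-7)·(2 - 3)/((-7) - 3) = 27/10.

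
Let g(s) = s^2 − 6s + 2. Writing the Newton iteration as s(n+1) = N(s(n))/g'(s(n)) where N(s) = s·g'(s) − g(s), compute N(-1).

g'(s) = 2s − 6.
N(s) = s·g'(s) − g(s) = s·(2s − 6) − (s^2 − 6s + 2) = s^2 − 2.
N(-1) = −1.

−1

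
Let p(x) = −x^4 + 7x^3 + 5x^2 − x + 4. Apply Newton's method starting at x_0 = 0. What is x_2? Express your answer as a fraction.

12/7

p'(x) = −4x^3 + 21x^2 + 10x − 1.
p(0) = 4, p'(0) = −1, so x_1 = 0 − 4/(−1) = 4.
p(4) = 272, p'(4) = 119, so x_2 = 4 − 272/119 = 12/7.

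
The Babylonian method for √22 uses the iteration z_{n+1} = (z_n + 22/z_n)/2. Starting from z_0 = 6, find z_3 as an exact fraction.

z_1 = (6 + 22/6)/2 = 29/6.
z_2 = (29/6 + 22/(29/6))/2 = 1633/348.
z_3 = (1633/348 + 22/(1633/348))/2 = 5330977/1136568.

5330977/1136568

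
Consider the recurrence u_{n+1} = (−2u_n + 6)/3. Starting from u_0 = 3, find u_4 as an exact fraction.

u_1 = (−2·3 + 6)/3 = 0.
u_2 = (−2·0 + 6)/3 = 2.
u_3 = (−2·2 + 6)/3 = 2/3.
u_4 = (−2·(2/3) + 6)/3 = 14/9.

14/9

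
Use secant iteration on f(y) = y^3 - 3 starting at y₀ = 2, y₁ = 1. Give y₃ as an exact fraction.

291/193

f(2) = 5, f(1) = -2. y₂ = 1 - (-2)·(1 - 2)/((-2) - 5) = 9/7.
f(1) = -2, f(9/7) = -300/343. y₃ = (9/7) - (-300/343)·((9/7) - 1)/((-300/343) - (-2)) = 291/193.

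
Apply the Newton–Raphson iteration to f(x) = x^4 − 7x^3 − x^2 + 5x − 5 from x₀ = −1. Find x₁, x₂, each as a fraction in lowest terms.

x₁ = −7/6, x₂ = −13577/11924

f'(x) = 4x^3 − 21x^2 − 2x + 5.
f(−1) = −3, f'(−1) = −18, so x₁ = (−1) − (−3)/(−18) = −7/6.
f(−7/6) = 1003/1296, f'(−7/6) = −2981/108, so x₂ = (−7/6) − (1003/1296)/(−2981/108) = −13577/11924.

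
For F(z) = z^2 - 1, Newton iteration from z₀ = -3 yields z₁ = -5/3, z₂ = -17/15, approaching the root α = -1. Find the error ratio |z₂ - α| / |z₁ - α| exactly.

z₁ - α = -5/3 - (-1) = -5/3 + 1 = -2/3, so |z₁ - α| = 2/3.
z₂ - α = -17/15 - (-1) = -17/15 + 1 = -2/15, so |z₂ - α| = 2/15.
Ratio = (2/15) / (2/3) = 1/5.

1/5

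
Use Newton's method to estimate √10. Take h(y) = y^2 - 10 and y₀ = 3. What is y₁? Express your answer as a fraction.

19/6

h'(y) = 2y.
h(3) = -1, h'(3) = 6, so y₁ = 3 - (-1)/6 = 19/6.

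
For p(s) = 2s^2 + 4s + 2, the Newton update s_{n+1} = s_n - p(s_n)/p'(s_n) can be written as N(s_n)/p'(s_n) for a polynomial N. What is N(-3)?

p'(s) = 4s + 4.
N(s) = s·p'(s) - p(s) = s·(4s + 4) - (2s^2 + 4s + 2) = 2s^2 - 2.
N(-3) = 16.

16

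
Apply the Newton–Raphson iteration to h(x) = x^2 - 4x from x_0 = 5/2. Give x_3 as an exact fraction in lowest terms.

390625/96016

h'(x) = 2x - 4.
h(5/2) = -15/4, h'(5/2) = 1, so x_1 = (5/2) - (-15/4)/1 = 25/4.
h(25/4) = 225/16, h'(25/4) = 17/2, so x_2 = (25/4) - (225/16)/(17/2) = 625/136.
h(625/136) = 50625/18496, h'(625/136) = 353/68, so x_3 = (625/136) - (50625/18496)/(353/68) = 390625/96016.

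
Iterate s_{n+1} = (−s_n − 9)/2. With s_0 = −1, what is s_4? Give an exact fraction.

−23/8

s_1 = (−(−1) − 9)/2 = −4.
s_2 = (−(−4) − 9)/2 = −5/2.
s_3 = (−(−5/2) − 9)/2 = −13/4.
s_4 = (−(−13/4) − 9)/2 = −23/8.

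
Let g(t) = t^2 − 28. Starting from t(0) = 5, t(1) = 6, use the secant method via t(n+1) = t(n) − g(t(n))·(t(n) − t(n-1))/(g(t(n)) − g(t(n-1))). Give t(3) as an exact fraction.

164/31

g(5) = −3, g(6) = 8. t(2) = 6 − 8·(6 − 5)/(8 − (−3)) = 58/11.
g(6) = 8, g(58/11) = −24/121. t(3) = (58/11) − (−24/121)·((58/11) − 6)/((−24/121) − 8) = 164/31.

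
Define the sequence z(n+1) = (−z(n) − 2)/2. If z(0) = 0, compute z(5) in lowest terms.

z(1) = (−0 − 2)/2 = −1.
z(2) = (−(−1) − 2)/2 = −1/2.
z(3) = (−(−1/2) − 2)/2 = −3/4.
z(4) = (−(−3/4) − 2)/2 = −5/8.
z(5) = (−(−5/8) − 2)/2 = −11/16.

−11/16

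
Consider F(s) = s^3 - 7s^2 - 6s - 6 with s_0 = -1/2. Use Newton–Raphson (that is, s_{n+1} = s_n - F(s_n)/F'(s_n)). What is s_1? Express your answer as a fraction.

16/7

F'(s) = 3s^2 - 14s - 6.
F(-1/2) = -39/8, F'(-1/2) = 7/4, so s_1 = (-1/2) - (-39/8)/(7/4) = 16/7.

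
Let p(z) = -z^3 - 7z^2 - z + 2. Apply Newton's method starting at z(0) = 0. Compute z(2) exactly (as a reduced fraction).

46/41

p'(z) = -3z^2 - 14z - 1.
p(0) = 2, p'(0) = -1, so z(1) = 0 - 2/(-1) = 2.
p(2) = -36, p'(2) = -41, so z(2) = 2 - (-36)/(-41) = 46/41.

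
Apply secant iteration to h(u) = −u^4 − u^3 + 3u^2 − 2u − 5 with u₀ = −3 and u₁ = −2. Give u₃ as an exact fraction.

h(−3) = −26, h(−2) = 3. u₂ = (−2) − 3·((−2) − (−3))/(3 − (−26)) = −61/29.
h(−2) = 3, h(−61/29) = 1563744/707281. u₃ = (−61/29) − (1563744/707281)·((−61/29) − (−2))/((1563744/707281) − 3) = −148411/62011.

−148411/62011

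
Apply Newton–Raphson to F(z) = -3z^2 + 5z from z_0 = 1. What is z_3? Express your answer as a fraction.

2187/1261

F'(z) = -6z + 5.
F(1) = 2, F'(1) = -1, so z_1 = 1 - 2/(-1) = 3.
F(3) = -12, F'(3) = -13, so z_2 = 3 - (-12)/(-13) = 27/13.
F(27/13) = -432/169, F'(27/13) = -97/13, so z_3 = (27/13) - (-432/169)/(-97/13) = 2187/1261.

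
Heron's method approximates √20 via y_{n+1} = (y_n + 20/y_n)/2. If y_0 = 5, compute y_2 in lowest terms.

161/36

y_1 = (5 + 20/5)/2 = 9/2.
y_2 = (9/2 + 20/(9/2))/2 = 161/36.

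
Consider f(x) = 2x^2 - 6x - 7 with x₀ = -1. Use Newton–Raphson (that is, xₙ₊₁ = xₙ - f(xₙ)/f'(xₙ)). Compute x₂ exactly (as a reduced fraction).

f'(x) = 4x - 6.
f(-1) = 1, f'(-1) = -10, so x₁ = (-1) - 1/(-10) = -9/10.
f(-9/10) = 1/50, f'(-9/10) = -48/5, so x₂ = (-9/10) - (1/50)/(-48/5) = -431/480.

-431/480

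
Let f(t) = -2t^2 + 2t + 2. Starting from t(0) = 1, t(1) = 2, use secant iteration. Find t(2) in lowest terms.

f(1) = 2, f(2) = -2. t(2) = 2 - (-2)·(2 - 1)/((-2) - 2) = 3/2.

3/2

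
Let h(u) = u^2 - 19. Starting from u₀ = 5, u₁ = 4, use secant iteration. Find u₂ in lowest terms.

13/3

h(5) = 6, h(4) = -3. u₂ = 4 - (-3)·(4 - 5)/((-3) - 6) = 13/3.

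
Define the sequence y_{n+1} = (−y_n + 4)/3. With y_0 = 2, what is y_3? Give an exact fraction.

y_1 = (−2 + 4)/3 = 2/3.
y_2 = (−(2/3) + 4)/3 = 10/9.
y_3 = (−(10/9) + 4)/3 = 26/27.

26/27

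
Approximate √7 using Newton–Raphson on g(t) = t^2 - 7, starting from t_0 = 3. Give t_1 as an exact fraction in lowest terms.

g'(t) = 2t.
g(3) = 2, g'(3) = 6, so t_1 = 3 - 2/6 = 8/3.

8/3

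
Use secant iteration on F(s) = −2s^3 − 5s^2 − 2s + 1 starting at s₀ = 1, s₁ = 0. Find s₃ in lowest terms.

F(1) = −8, F(0) = 1. s₂ = 0 − 1·(0 − 1)/(1 − (−8)) = 1/9.
F(0) = 1, F(1/9) = 520/729. s₃ = (1/9) − (520/729)·((1/9) − 0)/((520/729) − 1) = 81/209.

81/209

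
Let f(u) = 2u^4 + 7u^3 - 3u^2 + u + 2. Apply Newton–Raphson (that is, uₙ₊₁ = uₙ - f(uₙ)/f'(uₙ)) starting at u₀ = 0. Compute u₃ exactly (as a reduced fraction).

f'(u) = 8u^3 + 21u^2 - 6u + 1.
f(0) = 2, f'(0) = 1, so u₁ = 0 - 2/1 = -2.
f(-2) = -36, f'(-2) = 33, so u₂ = (-2) - (-36)/33 = -10/11.
f(-10/11) = -77328/14641, f'(-10/11) = 23691/1331, so u₃ = (-10/11) - (-77328/14641)/(23691/1331) = -53194/86867.

-53194/86867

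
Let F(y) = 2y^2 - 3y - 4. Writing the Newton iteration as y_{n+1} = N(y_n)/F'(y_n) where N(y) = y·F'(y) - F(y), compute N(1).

6

F'(y) = 4y - 3.
N(y) = y·F'(y) - F(y) = y·(4y - 3) - (2y^2 - 3y - 4) = 2y^2 + 4.
N(1) = 6.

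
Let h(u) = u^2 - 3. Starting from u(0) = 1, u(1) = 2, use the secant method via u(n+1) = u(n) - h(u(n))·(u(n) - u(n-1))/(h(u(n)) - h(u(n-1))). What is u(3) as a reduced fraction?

19/11

h(1) = -2, h(2) = 1. u(2) = 2 - 1·(2 - 1)/(1 - (-2)) = 5/3.
h(2) = 1, h(5/3) = -2/9. u(3) = (5/3) - (-2/9)·((5/3) - 2)/((-2/9) - 1) = 19/11.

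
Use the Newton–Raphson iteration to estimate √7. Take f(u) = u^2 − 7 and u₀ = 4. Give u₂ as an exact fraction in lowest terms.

977/368

f'(u) = 2u.
f(4) = 9, f'(4) = 8, so u₁ = 4 − 9/8 = 23/8.
f(23/8) = 81/64, f'(23/8) = 23/4, so u₂ = (23/8) − (81/64)/(23/4) = 977/368.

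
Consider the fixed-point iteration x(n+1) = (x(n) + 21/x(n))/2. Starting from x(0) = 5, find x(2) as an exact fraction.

527/115

x(1) = (5 + 21/5)/2 = 23/5.
x(2) = (23/5 + 21/(23/5))/2 = 527/115.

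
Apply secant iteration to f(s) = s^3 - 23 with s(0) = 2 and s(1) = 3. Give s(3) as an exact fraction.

25793/9079

f(2) = -15, f(3) = 4. s(2) = 3 - 4·(3 - 2)/(4 - (-15)) = 53/19.
f(3) = 4, f(53/19) = -8880/6859. s(3) = (53/19) - (-8880/6859)·((53/19) - 3)/((-8880/6859) - 4) = 25793/9079.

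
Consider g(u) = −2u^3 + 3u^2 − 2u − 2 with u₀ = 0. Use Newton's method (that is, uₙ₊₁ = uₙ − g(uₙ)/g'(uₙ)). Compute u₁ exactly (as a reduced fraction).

g'(u) = −6u^2 + 6u − 2.
g(0) = −2, g'(0) = −2, so u₁ = 0 − (−2)/(−2) = −1.

−1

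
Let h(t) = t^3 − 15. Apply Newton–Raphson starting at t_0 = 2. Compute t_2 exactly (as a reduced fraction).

42751/17298

h'(t) = 3t^2.
h(2) = −7, h'(2) = 12, so t_1 = 2 − (−7)/12 = 31/12.
h(31/12) = 3871/1728, h'(31/12) = 961/48, so t_2 = (31/12) − (3871/1728)/(961/48) = 42751/17298.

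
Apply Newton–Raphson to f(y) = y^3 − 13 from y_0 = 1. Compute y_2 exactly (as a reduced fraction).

f'(y) = 3y^2.
f(1) = −12, f'(1) = 3, so y_1 = 1 − (−12)/3 = 5.
f(5) = 112, f'(5) = 75, so y_2 = 5 − 112/75 = 263/75.

263/75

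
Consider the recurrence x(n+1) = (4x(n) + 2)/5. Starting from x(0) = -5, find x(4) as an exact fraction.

-542/625

x(1) = (4·(-5) + 2)/5 = -18/5.
x(2) = (4·(-18/5) + 2)/5 = -62/25.
x(3) = (4·(-62/25) + 2)/5 = -198/125.
x(4) = (4·(-198/125) + 2)/5 = -542/625.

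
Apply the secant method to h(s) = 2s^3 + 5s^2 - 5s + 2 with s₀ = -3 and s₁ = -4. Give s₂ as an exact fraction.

h(-3) = 8, h(-4) = -26. s₂ = (-4) - (-26)·((-4) - (-3))/((-26) - 8) = -55/17.

-55/17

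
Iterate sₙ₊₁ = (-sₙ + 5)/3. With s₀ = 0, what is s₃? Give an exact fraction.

s₁ = (-0 + 5)/3 = 5/3.
s₂ = (-(5/3) + 5)/3 = 10/9.
s₃ = (-(10/9) + 5)/3 = 35/27.

35/27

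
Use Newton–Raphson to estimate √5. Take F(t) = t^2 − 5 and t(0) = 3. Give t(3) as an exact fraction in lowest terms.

F'(t) = 2t.
F(3) = 4, F'(3) = 6, so t(1) = 3 − 4/6 = 7/3.
F(7/3) = 4/9, F'(7/3) = 14/3, so t(2) = (7/3) − (4/9)/(14/3) = 47/21.
F(47/21) = 4/441, F'(47/21) = 94/21, so t(3) = (47/21) − (4/441)/(94/21) = 2207/987.

2207/987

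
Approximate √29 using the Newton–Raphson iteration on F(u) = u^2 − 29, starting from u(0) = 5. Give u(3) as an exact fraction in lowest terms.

F'(u) = 2u.
F(5) = −4, F'(5) = 10, so u(1) = 5 − (−4)/10 = 27/5.
F(27/5) = 4/25, F'(27/5) = 54/5, so u(2) = (27/5) − (4/25)/(54/5) = 727/135.
F(727/135) = 4/18225, F'(727/135) = 1454/135, so u(3) = (727/135) − (4/18225)/(1454/135) = 528527/98145.

528527/98145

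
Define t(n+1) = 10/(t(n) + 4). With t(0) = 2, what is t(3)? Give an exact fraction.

t(1) = 10/(2 + 4) = 5/3.
t(2) = 10/(5/3 + 4) = 30/17.
t(3) = 10/(30/17 + 4) = 85/49.

85/49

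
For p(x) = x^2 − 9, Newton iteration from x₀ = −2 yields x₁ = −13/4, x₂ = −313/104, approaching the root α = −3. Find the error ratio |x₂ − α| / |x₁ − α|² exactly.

2/13

x₁ − α = −13/4 − (−3) = −13/4 + 3 = −1/4, so |x₁ − α| = 1/4.
x₂ − α = −313/104 − (−3) = −313/104 + 3 = −1/104, so |x₂ − α| = 1/104.
|x₁ − α|² = 1/16.
Ratio = (1/104) / (1/16) = 2/13.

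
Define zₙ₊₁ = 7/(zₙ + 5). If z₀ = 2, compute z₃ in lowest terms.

z₁ = 7/(2 + 5) = 1.
z₂ = 7/(1 + 5) = 7/6.
z₃ = 7/(7/6 + 5) = 42/37.

42/37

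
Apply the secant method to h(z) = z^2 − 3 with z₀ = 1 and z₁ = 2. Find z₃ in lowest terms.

h(1) = −2, h(2) = 1. z₂ = 2 − 1·(2 − 1)/(1 − (−2)) = 5/3.
h(2) = 1, h(5/3) = −2/9. z₃ = (5/3) − (−2/9)·((5/3) − 2)/((−2/9) − 1) = 19/11.

19/11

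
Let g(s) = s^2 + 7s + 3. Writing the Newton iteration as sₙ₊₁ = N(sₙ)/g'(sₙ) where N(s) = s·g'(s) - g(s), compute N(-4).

13

g'(s) = 2s + 7.
N(s) = s·g'(s) - g(s) = s·(2s + 7) - (s^2 + 7s + 3) = s^2 - 3.
N(-4) = 13.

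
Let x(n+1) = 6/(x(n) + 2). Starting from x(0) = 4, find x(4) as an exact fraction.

x(1) = 6/(4 + 2) = 1.
x(2) = 6/(1 + 2) = 2.
x(3) = 6/(2 + 2) = 3/2.
x(4) = 6/(3/2 + 2) = 12/7.

12/7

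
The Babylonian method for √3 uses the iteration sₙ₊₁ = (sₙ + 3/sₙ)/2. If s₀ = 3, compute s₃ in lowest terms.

s₁ = (3 + 3/3)/2 = 2.
s₂ = (2 + 3/2)/2 = 7/4.
s₃ = (7/4 + 3/(7/4))/2 = 97/56.

97/56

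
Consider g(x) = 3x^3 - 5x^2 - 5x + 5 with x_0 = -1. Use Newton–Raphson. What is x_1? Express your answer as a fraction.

g'(x) = 9x^2 - 10x - 5.
g(-1) = 2, g'(-1) = 14, so x_1 = (-1) - 2/14 = -8/7.

-8/7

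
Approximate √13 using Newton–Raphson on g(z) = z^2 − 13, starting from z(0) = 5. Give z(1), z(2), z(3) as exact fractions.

z(1) = 19/5, z(2) = 343/95, z(3) = 117487/32585

g'(z) = 2z.
g(5) = 12, g'(5) = 10, so z(1) = 5 − 12/10 = 19/5.
g(19/5) = 36/25, g'(19/5) = 38/5, so z(2) = (19/5) − (36/25)/(38/5) = 343/95.
g(343/95) = 324/9025, g'(343/95) = 686/95, so z(3) = (343/95) − (324/9025)/(686/95) = 117487/32585.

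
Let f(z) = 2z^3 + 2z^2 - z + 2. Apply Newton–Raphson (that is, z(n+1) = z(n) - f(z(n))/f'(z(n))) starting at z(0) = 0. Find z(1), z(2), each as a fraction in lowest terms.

f'(z) = 6z^2 + 4z - 1.
f(0) = 2, f'(0) = -1, so z(1) = 0 - 2/(-1) = 2.
f(2) = 24, f'(2) = 31, so z(2) = 2 - 24/31 = 38/31.

z(1) = 2, z(2) = 38/31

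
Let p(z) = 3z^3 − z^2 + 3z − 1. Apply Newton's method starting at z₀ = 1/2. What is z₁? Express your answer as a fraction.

p'(z) = 9z^2 − 2z + 3.
p(1/2) = 5/8, p'(1/2) = 17/4, so z₁ = (1/2) − (5/8)/(17/4) = 6/17.

6/17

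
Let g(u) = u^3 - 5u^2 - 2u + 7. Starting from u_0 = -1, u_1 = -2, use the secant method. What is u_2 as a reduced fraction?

-23/20

g(-1) = 3, g(-2) = -17. u_2 = (-2) - (-17)·((-2) - (-1))/((-17) - 3) = -23/20.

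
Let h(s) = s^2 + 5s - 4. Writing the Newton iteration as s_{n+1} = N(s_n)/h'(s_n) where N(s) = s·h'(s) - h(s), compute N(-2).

h'(s) = 2s + 5.
N(s) = s·h'(s) - h(s) = s·(2s + 5) - (s^2 + 5s - 4) = s^2 + 4.
N(-2) = 8.

8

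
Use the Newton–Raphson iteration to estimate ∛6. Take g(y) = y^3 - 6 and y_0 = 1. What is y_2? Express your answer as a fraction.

g'(y) = 3y^2.
g(1) = -5, g'(1) = 3, so y_1 = 1 - (-5)/3 = 8/3.
g(8/3) = 350/27, g'(8/3) = 64/3, so y_2 = (8/3) - (350/27)/(64/3) = 593/288.

593/288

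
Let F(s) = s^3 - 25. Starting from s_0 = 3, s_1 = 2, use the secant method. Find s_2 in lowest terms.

F(3) = 2, F(2) = -17. s_2 = 2 - (-17)·(2 - 3)/((-17) - 2) = 55/19.

55/19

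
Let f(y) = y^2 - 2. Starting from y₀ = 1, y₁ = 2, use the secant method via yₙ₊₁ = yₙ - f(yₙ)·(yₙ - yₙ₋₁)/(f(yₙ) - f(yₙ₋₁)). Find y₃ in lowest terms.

f(1) = -1, f(2) = 2. y₂ = 2 - 2·(2 - 1)/(2 - (-1)) = 4/3.
f(2) = 2, f(4/3) = -2/9. y₃ = (4/3) - (-2/9)·((4/3) - 2)/((-2/9) - 2) = 7/5.

7/5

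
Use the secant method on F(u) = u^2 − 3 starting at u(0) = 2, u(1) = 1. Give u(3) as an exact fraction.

F(2) = 1, F(1) = −2. u(2) = 1 − (−2)·(1 − 2)/((−2) − 1) = 5/3.
F(1) = −2, F(5/3) = −2/9. u(3) = (5/3) − (−2/9)·((5/3) − 1)/((−2/9) − (−2)) = 7/4.

7/4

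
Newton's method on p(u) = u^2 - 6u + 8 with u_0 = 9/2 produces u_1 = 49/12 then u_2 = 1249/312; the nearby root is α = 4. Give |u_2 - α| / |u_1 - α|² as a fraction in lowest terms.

6/13

u_1 - α = 49/12 - 4 = 1/12, so |u_1 - α| = 1/12.
u_2 - α = 1249/312 - 4 = 1/312, so |u_2 - α| = 1/312.
|u_1 - α|² = 1/144.
Ratio = (1/312) / (1/144) = 6/13.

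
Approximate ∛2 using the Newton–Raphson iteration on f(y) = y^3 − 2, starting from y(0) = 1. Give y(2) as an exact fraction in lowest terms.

f'(y) = 3y^2.
f(1) = −1, f'(1) = 3, so y(1) = 1 − (−1)/3 = 4/3.
f(4/3) = 10/27, f'(4/3) = 16/3, so y(2) = (4/3) − (10/27)/(16/3) = 91/72.

91/72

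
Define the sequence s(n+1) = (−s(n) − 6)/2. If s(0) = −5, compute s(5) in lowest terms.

−61/32

s(1) = (−(−5) − 6)/2 = −1/2.
s(2) = (−(−1/2) − 6)/2 = −11/4.
s(3) = (−(−11/4) − 6)/2 = −13/8.
s(4) = (−(−13/8) − 6)/2 = −35/16.
s(5) = (−(−35/16) − 6)/2 = −61/32.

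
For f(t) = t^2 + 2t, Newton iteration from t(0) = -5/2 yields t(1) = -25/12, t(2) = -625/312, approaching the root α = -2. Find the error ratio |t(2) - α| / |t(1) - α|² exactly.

6/13

t(1) - α = -25/12 - (-2) = -25/12 + 2 = -1/12, so |t(1) - α| = 1/12.
t(2) - α = -625/312 - (-2) = -625/312 + 2 = -1/312, so |t(2) - α| = 1/312.
|t(1) - α|² = 1/144.
Ratio = (1/312) / (1/144) = 6/13.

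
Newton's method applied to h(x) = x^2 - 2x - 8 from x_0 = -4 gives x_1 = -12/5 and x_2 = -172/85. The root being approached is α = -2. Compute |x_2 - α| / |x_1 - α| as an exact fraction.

1/17

x_1 - α = -12/5 - (-2) = -12/5 + 2 = -2/5, so |x_1 - α| = 2/5.
x_2 - α = -172/85 - (-2) = -172/85 + 2 = -2/85, so |x_2 - α| = 2/85.
Ratio = (2/85) / (2/5) = 1/17.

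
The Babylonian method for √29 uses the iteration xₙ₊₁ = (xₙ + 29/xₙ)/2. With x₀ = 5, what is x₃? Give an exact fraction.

528527/98145

x₁ = (5 + 29/5)/2 = 27/5.
x₂ = (27/5 + 29/(27/5))/2 = 727/135.
x₃ = (727/135 + 29/(727/135))/2 = 528527/98145.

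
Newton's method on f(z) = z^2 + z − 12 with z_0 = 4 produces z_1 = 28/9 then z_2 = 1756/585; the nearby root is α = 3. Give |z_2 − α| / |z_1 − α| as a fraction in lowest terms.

1/65

z_1 − α = 28/9 − 3 = 1/9, so |z_1 − α| = 1/9.
z_2 − α = 1756/585 − 3 = 1/585, so |z_2 − α| = 1/585.
Ratio = (1/585) / (1/9) = 1/65.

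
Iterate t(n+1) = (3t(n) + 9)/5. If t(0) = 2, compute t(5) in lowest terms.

t(1) = (3·2 + 9)/5 = 3.
t(2) = (3·3 + 9)/5 = 18/5.
t(3) = (3·(18/5) + 9)/5 = 99/25.
t(4) = (3·(99/25) + 9)/5 = 522/125.
t(5) = (3·(522/125) + 9)/5 = 2691/625.

2691/625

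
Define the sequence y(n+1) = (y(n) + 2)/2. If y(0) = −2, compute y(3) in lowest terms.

3/2

y(1) = ((−2) + 2)/2 = 0.
y(2) = (0 + 2)/2 = 1.
y(3) = (1 + 2)/2 = 3/2.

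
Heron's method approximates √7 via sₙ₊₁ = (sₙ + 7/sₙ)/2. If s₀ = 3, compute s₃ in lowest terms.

32257/12192

s₁ = (3 + 7/3)/2 = 8/3.
s₂ = (8/3 + 7/(8/3))/2 = 127/48.
s₃ = (127/48 + 7/(127/48))/2 = 32257/12192.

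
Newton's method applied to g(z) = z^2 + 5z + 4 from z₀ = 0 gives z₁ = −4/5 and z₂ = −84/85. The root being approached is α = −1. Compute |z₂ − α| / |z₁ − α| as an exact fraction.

1/17

z₁ − α = −4/5 − (−1) = −4/5 + 1 = 1/5, so |z₁ − α| = 1/5.
z₂ − α = −84/85 − (−1) = −84/85 + 1 = 1/85, so |z₂ − α| = 1/85.
Ratio = (1/85) / (1/5) = 1/17.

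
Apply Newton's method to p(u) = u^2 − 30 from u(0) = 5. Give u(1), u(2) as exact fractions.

p'(u) = 2u.
p(5) = −5, p'(5) = 10, so u(1) = 5 − (−5)/10 = 11/2.
p(11/2) = 1/4, p'(11/2) = 11, so u(2) = (11/2) − (1/4)/11 = 241/44.

u(1) = 11/2, u(2) = 241/44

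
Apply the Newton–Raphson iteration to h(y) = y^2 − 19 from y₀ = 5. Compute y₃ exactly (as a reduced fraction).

h'(y) = 2y.
h(5) = 6, h'(5) = 10, so y₁ = 5 − 6/10 = 22/5.
h(22/5) = 9/25, h'(22/5) = 44/5, so y₂ = (22/5) − (9/25)/(44/5) = 959/220.
h(959/220) = 81/48400, h'(959/220) = 959/110, so y₃ = (959/220) − (81/48400)/(959/110) = 1839281/421960.

1839281/421960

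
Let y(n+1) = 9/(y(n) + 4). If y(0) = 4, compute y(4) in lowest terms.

2124/1313

y(1) = 9/(4 + 4) = 9/8.
y(2) = 9/(9/8 + 4) = 72/41.
y(3) = 9/(72/41 + 4) = 369/236.
y(4) = 9/(369/236 + 4) = 2124/1313.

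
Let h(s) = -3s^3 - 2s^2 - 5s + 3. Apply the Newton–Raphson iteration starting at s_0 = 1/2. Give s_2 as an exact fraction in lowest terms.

202823/442594

h'(s) = -9s^2 - 4s - 5.
h(1/2) = -3/8, h'(1/2) = -37/4, so s_1 = (1/2) - (-3/8)/(-37/4) = 17/37.
h(17/37) = -531/50653, h'(17/37) = -11962/1369, so s_2 = (17/37) - (-531/50653)/(-11962/1369) = 202823/442594.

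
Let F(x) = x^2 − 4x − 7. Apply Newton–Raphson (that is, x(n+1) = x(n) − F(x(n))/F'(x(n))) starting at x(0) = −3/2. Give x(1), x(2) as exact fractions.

F'(x) = 2x − 4.
F(−3/2) = 5/4, F'(−3/2) = −7, so x(1) = (−3/2) − (5/4)/(−7) = −37/28.
F(−37/28) = 25/784, F'(−37/28) = −93/14, so x(2) = (−37/28) − (25/784)/(−93/14) = −6857/5208.

x(1) = −37/28, x(2) = −6857/5208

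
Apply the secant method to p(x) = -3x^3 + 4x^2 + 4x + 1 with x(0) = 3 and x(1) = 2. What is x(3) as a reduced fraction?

12289/5963

p(3) = -32, p(2) = 1. x(2) = 2 - 1·(2 - 3)/(1 - (-32)) = 67/33.
p(2) = 1, p(67/33) = 6016/11979. x(3) = (67/33) - (6016/11979)·((67/33) - 2)/((6016/11979) - 1) = 12289/5963.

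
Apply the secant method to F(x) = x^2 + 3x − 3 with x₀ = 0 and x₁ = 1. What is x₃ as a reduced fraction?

15/19

F(0) = −3, F(1) = 1. x₂ = 1 − 1·(1 − 0)/(1 − (−3)) = 3/4.
F(1) = 1, F(3/4) = −3/16. x₃ = (3/4) − (−3/16)·((3/4) − 1)/((−3/16) − 1) = 15/19.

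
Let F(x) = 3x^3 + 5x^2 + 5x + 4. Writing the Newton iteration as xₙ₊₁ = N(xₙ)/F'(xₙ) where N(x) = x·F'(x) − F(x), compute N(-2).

−32

F'(x) = 9x^2 + 10x + 5.
N(x) = x·F'(x) − F(x) = x·(9x^2 + 10x + 5) − (3x^3 + 5x^2 + 5x + 4) = 6x^3 + 5x^2 − 4.
N(-2) = −32.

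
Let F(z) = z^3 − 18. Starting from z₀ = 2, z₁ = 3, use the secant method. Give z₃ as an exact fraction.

2402/921

F(2) = −10, F(3) = 9. z₂ = 3 − 9·(3 − 2)/(9 − (−10)) = 48/19.
F(3) = 9, F(48/19) = −12870/6859. z₃ = (48/19) − (−12870/6859)·((48/19) − 3)/((−12870/6859) − 9) = 2402/921.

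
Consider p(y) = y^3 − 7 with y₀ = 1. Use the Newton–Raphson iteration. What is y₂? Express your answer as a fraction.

p'(y) = 3y^2.
p(1) = −6, p'(1) = 3, so y₁ = 1 − (−6)/3 = 3.
p(3) = 20, p'(3) = 27, so y₂ = 3 − 20/27 = 61/27.

61/27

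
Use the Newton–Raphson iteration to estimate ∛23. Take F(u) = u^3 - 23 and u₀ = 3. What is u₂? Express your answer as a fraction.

1365775/480249

F'(u) = 3u^2.
F(3) = 4, F'(3) = 27, so u₁ = 3 - 4/27 = 77/27.
F(77/27) = 3824/19683, F'(77/27) = 5929/243, so u₂ = (77/27) - (3824/19683)/(5929/243) = 1365775/480249.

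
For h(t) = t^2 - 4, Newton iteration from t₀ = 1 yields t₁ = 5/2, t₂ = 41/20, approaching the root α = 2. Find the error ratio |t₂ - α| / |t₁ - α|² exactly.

t₁ - α = 5/2 - 2 = 1/2, so |t₁ - α| = 1/2.
t₂ - α = 41/20 - 2 = 1/20, so |t₂ - α| = 1/20.
|t₁ - α|² = 1/4.
Ratio = (1/20) / (1/4) = 1/5.

1/5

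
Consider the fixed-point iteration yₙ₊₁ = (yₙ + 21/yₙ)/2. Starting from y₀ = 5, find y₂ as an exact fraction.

527/115

y₁ = (5 + 21/5)/2 = 23/5.
y₂ = (23/5 + 21/(23/5))/2 = 527/115.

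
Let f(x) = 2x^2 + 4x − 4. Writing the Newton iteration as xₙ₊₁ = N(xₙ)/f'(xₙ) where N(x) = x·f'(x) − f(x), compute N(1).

f'(x) = 4x + 4.
N(x) = x·f'(x) − f(x) = x·(4x + 4) − (2x^2 + 4x − 4) = 2x^2 + 4.
N(1) = 6.

6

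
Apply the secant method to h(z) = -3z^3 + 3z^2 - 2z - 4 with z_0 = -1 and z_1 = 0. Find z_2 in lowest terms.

h(-1) = 4, h(0) = -4. z_2 = 0 - (-4)·(0 - (-1))/((-4) - 4) = -1/2.

-1/2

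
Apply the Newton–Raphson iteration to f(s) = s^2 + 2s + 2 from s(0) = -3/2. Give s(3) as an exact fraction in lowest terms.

f'(s) = 2s + 2.
f(-3/2) = 5/4, f'(-3/2) = -1, so s(1) = (-3/2) - (5/4)/(-1) = -1/4.
f(-1/4) = 25/16, f'(-1/4) = 3/2, so s(2) = (-1/4) - (25/16)/(3/2) = -31/24.
f(-31/24) = 625/576, f'(-31/24) = -7/12, so s(3) = (-31/24) - (625/576)/(-7/12) = 191/336.

191/336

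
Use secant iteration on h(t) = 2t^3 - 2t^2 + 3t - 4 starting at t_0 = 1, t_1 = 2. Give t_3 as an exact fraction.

h(1) = -1, h(2) = 10. t_2 = 2 - 10·(2 - 1)/(10 - (-1)) = 12/11.
h(2) = 10, h(12/11) = -680/1331. t_3 = (12/11) - (-680/1331)·((12/11) - 2)/((-680/1331) - 10) = 1588/1399.

1588/1399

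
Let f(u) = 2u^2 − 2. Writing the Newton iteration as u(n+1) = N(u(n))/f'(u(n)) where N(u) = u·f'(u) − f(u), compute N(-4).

34

f'(u) = 4u.
N(u) = u·f'(u) − f(u) = u·(4u) − (2u^2 − 2) = 2u^2 + 2.
N(-4) = 34.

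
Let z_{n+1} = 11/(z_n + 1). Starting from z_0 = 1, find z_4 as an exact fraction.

385/178

z_1 = 11/(1 + 1) = 11/2.
z_2 = 11/(11/2 + 1) = 22/13.
z_3 = 11/(22/13 + 1) = 143/35.
z_4 = 11/(143/35 + 1) = 385/178.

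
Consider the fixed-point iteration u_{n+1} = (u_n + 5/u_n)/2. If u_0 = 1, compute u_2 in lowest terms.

u_1 = (1 + 5/1)/2 = 3.
u_2 = (3 + 5/3)/2 = 7/3.

7/3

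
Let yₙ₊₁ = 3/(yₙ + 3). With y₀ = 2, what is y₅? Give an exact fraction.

y₁ = 3/(2 + 3) = 3/5.
y₂ = 3/(3/5 + 3) = 5/6.
y₃ = 3/(5/6 + 3) = 18/23.
y₄ = 3/(18/23 + 3) = 23/29.
y₅ = 3/(23/29 + 3) = 87/110.

87/110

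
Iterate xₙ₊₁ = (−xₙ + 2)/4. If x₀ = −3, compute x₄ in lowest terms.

99/256

x₁ = (−(−3) + 2)/4 = 5/4.
x₂ = (−(5/4) + 2)/4 = 3/16.
x₃ = (−(3/16) + 2)/4 = 29/64.
x₄ = (−(29/64) + 2)/4 = 99/256.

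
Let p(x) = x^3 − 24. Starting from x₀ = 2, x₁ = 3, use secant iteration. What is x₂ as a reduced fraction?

p(2) = −16, p(3) = 3. x₂ = 3 − 3·(3 − 2)/(3 − (−16)) = 54/19.

54/19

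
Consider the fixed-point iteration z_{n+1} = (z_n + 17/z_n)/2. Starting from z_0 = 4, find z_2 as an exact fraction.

2177/528

z_1 = (4 + 17/4)/2 = 33/8.
z_2 = (33/8 + 17/(33/8))/2 = 2177/528.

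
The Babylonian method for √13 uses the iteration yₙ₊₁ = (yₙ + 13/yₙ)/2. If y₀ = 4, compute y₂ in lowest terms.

1673/464

y₁ = (4 + 13/4)/2 = 29/8.
y₂ = (29/8 + 13/(29/8))/2 = 1673/464.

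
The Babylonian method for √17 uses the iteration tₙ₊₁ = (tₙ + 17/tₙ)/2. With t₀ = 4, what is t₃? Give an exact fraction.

t₁ = (4 + 17/4)/2 = 33/8.
t₂ = (33/8 + 17/(33/8))/2 = 2177/528.
t₃ = (2177/528 + 17/(2177/528))/2 = 9478657/2298912.

9478657/2298912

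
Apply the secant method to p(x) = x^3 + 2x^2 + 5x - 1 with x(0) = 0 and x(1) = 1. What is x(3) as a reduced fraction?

89/537

p(0) = -1, p(1) = 7. x(2) = 1 - 7·(1 - 0)/(7 - (-1)) = 1/8.
p(1) = 7, p(1/8) = -175/512. x(3) = (1/8) - (-175/512)·((1/8) - 1)/((-175/512) - 7) = 89/537.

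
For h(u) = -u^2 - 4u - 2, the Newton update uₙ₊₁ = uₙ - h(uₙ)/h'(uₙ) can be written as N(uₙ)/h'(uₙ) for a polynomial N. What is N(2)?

h'(u) = -2u - 4.
N(u) = u·h'(u) - h(u) = u·(-2u - 4) - (-u^2 - 4u - 2) = -u^2 + 2.
N(2) = -2.

-2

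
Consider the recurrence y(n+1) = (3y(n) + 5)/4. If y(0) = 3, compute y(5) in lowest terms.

y(1) = (3·3 + 5)/4 = 7/2.
y(2) = (3·(7/2) + 5)/4 = 31/8.
y(3) = (3·(31/8) + 5)/4 = 133/32.
y(4) = (3·(133/32) + 5)/4 = 559/128.
y(5) = (3·(559/128) + 5)/4 = 2317/512.

2317/512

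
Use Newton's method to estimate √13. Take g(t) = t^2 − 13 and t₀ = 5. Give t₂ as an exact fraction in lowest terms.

g'(t) = 2t.
g(5) = 12, g'(5) = 10, so t₁ = 5 − 12/10 = 19/5.
g(19/5) = 36/25, g'(19/5) = 38/5, so t₂ = (19/5) − (36/25)/(38/5) = 343/95.

343/95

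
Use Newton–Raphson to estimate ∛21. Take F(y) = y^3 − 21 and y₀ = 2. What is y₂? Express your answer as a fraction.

68797/24642

F'(y) = 3y^2.
F(2) = −13, F'(2) = 12, so y₁ = 2 − (−13)/12 = 37/12.
F(37/12) = 14365/1728, F'(37/12) = 1369/48, so y₂ = (37/12) − (14365/1728)/(1369/48) = 68797/24642.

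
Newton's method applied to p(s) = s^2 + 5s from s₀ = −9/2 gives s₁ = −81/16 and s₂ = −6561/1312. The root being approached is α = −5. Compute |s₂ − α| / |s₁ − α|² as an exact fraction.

s₁ − α = −81/16 − (−5) = −81/16 + 5 = −1/16, so |s₁ − α| = 1/16.
s₂ − α = −6561/1312 − (−5) = −6561/1312 + 5 = −1/1312, so |s₂ − α| = 1/1312.
|s₁ − α|² = 1/256.
Ratio = (1/1312) / (1/256) = 8/41.

8/41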